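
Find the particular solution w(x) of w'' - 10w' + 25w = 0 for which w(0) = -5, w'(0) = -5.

w = -5*exp(5*x) + 20*x*exp(5*x)

Characteristic equation r² - 10r + 25 = 0 has discriminant (-10)² - 4·(25) = 0, so r = 5 is a repeated root.
Hence w_h = (C1 + C2*x)*exp(5*x).
Apply the initial conditions: w(0) = C1 = -5 and w'(0) = C2 + 5*C1 = -5. Solving gives C1 = -5, C2 = 20.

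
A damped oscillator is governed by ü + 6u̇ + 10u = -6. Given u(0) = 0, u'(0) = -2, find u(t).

u = -3/5 - exp(-3*t)*sin(t)/5 + 3*cos(t)*exp(-3*t)/5

Characteristic equation r² + 6r + 10 = 0 has discriminant (6)² - 4·(10) = -4 < 0, so r = -3 ± i.
Hence u_h = C1*cos(t)*exp(-3*t) + C2*exp(-3*t)*sin(t).
For the particular solution try u_p = A0. Substituting and matching coefficients of each power of t gives A0 = -3/5, so u_p = -3/5.
General solution: u = -3/5 + C1*cos(t)*exp(-3*t) + C2*exp(-3*t)*sin(t).
Apply the initial conditions: u(0) = -3/5 + C1 = 0 and u'(0) = C2 - 3*C1 = -2. Solving gives C1 = 3/5, C2 = -1/5.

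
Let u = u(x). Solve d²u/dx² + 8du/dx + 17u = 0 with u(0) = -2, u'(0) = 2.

u = -6*exp(-4*x)*sin(x) - 2*cos(x)*exp(-4*x)

Characteristic equation r² + 8r + 17 = 0 has discriminant (8)² - 4·(17) = -4 < 0, so r = -4 ± i.
Hence u_h = C1*cos(x)*exp(-4*x) + C2*exp(-4*x)*sin(x).
Apply the initial conditions: u(0) = C1 = -2 and u'(0) = C2 - 4*C1 = 2. Solving gives C1 = -2, C2 = -6.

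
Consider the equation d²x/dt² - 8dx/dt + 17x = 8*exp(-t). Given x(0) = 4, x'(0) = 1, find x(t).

Characteristic equation r² - 8r + 17 = 0 has discriminant (-8)² - 4·(17) = -4 < 0, so r = 4 ± i.
Hence x_h = C1*cos(t)*exp(4*t) + C2*exp(4*t)*sin(t).
Try x_p = A*exp(-t). Substituting into the equation and dividing by exp(-t) gives A = 4/13, so x_p = 4*exp(-t)/13.
General solution: x = 4*exp(-t)/13 + C1*cos(t)*exp(4*t) + C2*exp(4*t)*sin(t).
Apply the initial conditions: x(0) = 4/13 + C1 = 4 and x'(0) = -4/13 + C2 + 4*C1 = 1. Solving gives C1 = 48/13, C2 = -175/13.

x = 4*exp(-t)/13 - 175*exp(4*t)*sin(t)/13 + 48*cos(t)*exp(4*t)/13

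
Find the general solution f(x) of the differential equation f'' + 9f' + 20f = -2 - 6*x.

Characteristic equation r² + 9r + 20 = 0 factors as (r + 5)(r + 4) = 0, so r = -5, -4.
Hence f_h = C1*exp(-5*x) + C2*exp(-4*x).
For the particular solution try f_p = A0 + A1*x. Substituting and matching coefficients of each power of x gives A0 = 7/200, A1 = -3/10, so f_p = 7/200 - 3*x/10.

f = 7/200 - 3*x/10 + C1*exp(-5*x) + C2*exp(-4*x)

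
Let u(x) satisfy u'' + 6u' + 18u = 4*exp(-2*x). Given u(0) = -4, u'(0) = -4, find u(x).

Characteristic equation r² + 6r + 18 = 0 has discriminant (6)² - 4·(18) = -36 < 0, so r = -3 ± 3i.
Hence u_h = C1*cos(3*x)*exp(-3*x) + C2*exp(-3*x)*sin(3*x).
Try u_p = A*exp(-2*x). Substituting into the equation and dividing by exp(-2*x) gives A = 2/5, so u_p = 2*exp(-2*x)/5.
General solution: u = 2*exp(-2*x)/5 + C1*cos(3*x)*exp(-3*x) + C2*exp(-3*x)*sin(3*x).
Apply the initial conditions: u(0) = 2/5 + C1 = -4 and u'(0) = -4/5 - 3*C1 + 3*C2 = -4. Solving gives C1 = -22/5, C2 = -82/15.

u = 2*exp(-2*x)/5 - 82*exp(-3*x)*sin(3*x)/15 - 22*cos(3*x)*exp(-3*x)/5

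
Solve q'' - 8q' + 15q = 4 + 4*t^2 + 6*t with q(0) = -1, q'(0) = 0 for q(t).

Characteristic equation r² - 8r + 15 = 0 factors as (r - 5)(r - 3) = 0, so r = 5, 3.
Hence q_h = C1*exp(5*t) + C2*exp(3*t).
For the particular solution try q_p = A0 + A1*t + A2*t^2. Substituting and matching coefficients of each power of t gives A0 = 2012/3375, A1 = 154/225, A2 = 4/15, so q_p = 2012/3375 + 4*t^2/15 + 154*t/225.
General solution: q = 2012/3375 + 4*t^2/15 + 154*t/225 + C1*exp(5*t) + C2*exp(3*t).
Apply the initial conditions: q(0) = 2012/3375 + C1 + C2 = -1 and q'(0) = 154/225 + 3*C2 + 5*C1 = 0. Solving gives C1 = 513/250, C2 = -197/54.

q = 2012/3375 - 197*exp(3*t)/54 + 4*t**2/15 + 154*t/225 + 513*exp(5*t)/250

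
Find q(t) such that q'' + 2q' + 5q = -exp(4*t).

Characteristic equation r² + 2r + 5 = 0 has discriminant (2)² - 4·(5) = -16 < 0, so r = -1 ± 2i.
Hence q_h = C1*cos(2*t)*exp(-t) + C2*exp(-t)*sin(2*t).
Try q_p = A*exp(4*t). Substituting into the equation and dividing by exp(4*t) gives A = -1/29, so q_p = -exp(4*t)/29.

q = -exp(4*t)/29 + C1*cos(2*t)*exp(-t) + C2*exp(-t)*sin(2*t)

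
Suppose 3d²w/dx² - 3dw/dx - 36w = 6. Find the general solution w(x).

w = -1/6 + C1*exp(4*x) + C2*exp(-3*x)

Divide through by 3: w'' - w' - 12w = 2.
Characteristic equation r² - r - 12 = 0 factors as (r - 4)(r + 3) = 0, so r = 4, -3.
Hence w_h = C1*exp(4*x) + C2*exp(-3*x).
For the particular solution try w_p = A0. Substituting and matching coefficients of each power of x gives A0 = -1/6, so w_p = -1/6.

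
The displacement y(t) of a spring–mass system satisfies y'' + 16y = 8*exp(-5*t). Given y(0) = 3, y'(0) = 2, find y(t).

y = 8*exp(-5*t)/41 + 61*sin(4*t)/82 + 115*cos(4*t)/41

Characteristic equation r² + 16 = 0 has discriminant (0)² - 4·(16) = -64 < 0, so r = ± 4i.
Hence y_h = C1*cos(4*t) + C2*sin(4*t).
Try y_p = A*exp(-5*t). Substituting into the equation and dividing by exp(-5*t) gives A = 8/41, so y_p = 8*exp(-5*t)/41.
General solution: y = 8*exp(-5*t)/41 + C1*cos(4*t) + C2*sin(4*t).
Apply the initial conditions: y(0) = 8/41 + C1 = 3 and y'(0) = -40/41 + 4*C2 = 2. Solving gives C1 = 115/41, C2 = 61/82.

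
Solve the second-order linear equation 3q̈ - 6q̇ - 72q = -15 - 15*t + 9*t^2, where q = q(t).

q = 103/576 - t**2/8 + 11*t/48 + C1*exp(-4*t) + C2*exp(6*t)

Divide through by 3: q'' - 2q' - 24q = -5 - 5*t + 3*t^2.
Characteristic equation r² - 2r - 24 = 0 factors as (r + 4)(r - 6) = 0, so r = -4, 6.
Hence q_h = C1*exp(-4*t) + C2*exp(6*t).
For the particular solution try q_p = A0 + A1*t + A2*t^2. Substituting and matching coefficients of each power of t gives A0 = 103/576, A1 = 11/48, A2 = -1/8, so q_p = 103/576 - t^2/8 + 11*t/48.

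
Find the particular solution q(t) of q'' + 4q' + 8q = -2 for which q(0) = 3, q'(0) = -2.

q = -1/4 + 9*exp(-2*t)*sin(2*t)/4 + 13*cos(2*t)*exp(-2*t)/4

Characteristic equation r² + 4r + 8 = 0 has discriminant (4)² - 4·(8) = -16 < 0, so r = -2 ± 2i.
Hence q_h = C1*cos(2*t)*exp(-2*t) + C2*exp(-2*t)*sin(2*t).
For the particular solution try q_p = A0. Substituting and matching coefficients of each power of t gives A0 = -1/4, so q_p = -1/4.
General solution: q = -1/4 + C1*cos(2*t)*exp(-2*t) + C2*exp(-2*t)*sin(2*t).
Apply the initial conditions: q(0) = -1/4 + C1 = 3 and q'(0) = -2*C1 + 2*C2 = -2. Solving gives C1 = 13/4, C2 = 9/4.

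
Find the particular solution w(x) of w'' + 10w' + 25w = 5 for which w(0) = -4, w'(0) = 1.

Characteristic equation r² + 10r + 25 = 0 has discriminant (10)² - 4·(25) = 0, so r = -5 is a repeated root.
Hence w_h = (C1 + C2*x)*exp(-5*x).
For the particular solution try w_p = A0. Substituting and matching coefficients of each power of x gives A0 = 1/5, so w_p = 1/5.
General solution: w = 1/5 + C1*exp(-5*x) + C2*x*exp(-5*x).
Apply the initial conditions: w(0) = 1/5 + C1 = -4 and w'(0) = C2 - 5*C1 = 1. Solving gives C1 = -21/5, C2 = -20.

w = 1/5 - 21*exp(-5*x)/5 - 20*x*exp(-5*x)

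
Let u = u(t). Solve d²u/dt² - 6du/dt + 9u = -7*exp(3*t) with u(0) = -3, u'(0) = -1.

Characteristic equation r² - 6r + 9 = 0 has discriminant (-6)² - 4·(9) = 0, so r = 3 is a repeated root.
Hence u_h = (C1 + C2*t)*exp(3*t).
Since exp(3*t) solves the homogeneous equation (r = 3 is a root of multiplicity 2), multiply the trial by t^2. Try u_p = A*t^2*exp(3*t). Substituting into the equation and dividing by exp(3*t) gives A = -7/2, so u_p = -7*t^2*exp(3*t)/2.
General solution: u = C1*exp(3*t) - 7*t^2*exp(3*t)/2 + C2*t*exp(3*t).
Apply the initial conditions: u(0) = C1 = -3 and u'(0) = C2 + 3*C1 = -1. Solving gives C1 = -3, C2 = 8.

u = -3*exp(3*t) + 8*t*exp(3*t) - 7*t**2*exp(3*t)/2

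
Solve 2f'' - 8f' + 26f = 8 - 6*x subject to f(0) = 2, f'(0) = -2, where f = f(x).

f = 40/169 - 3*x/13 - 895*exp(2*x)*sin(3*x)/507 + 298*cos(3*x)*exp(2*x)/169

Divide through by 2: f'' - 4f' + 13f = 4 - 3*x.
Characteristic equation r² - 4r + 13 = 0 has discriminant (-4)² - 4·(13) = -36 < 0, so r = 2 ± 3i.
Hence f_h = C1*cos(3*x)*exp(2*x) + C2*exp(2*x)*sin(3*x).
For the particular solution try f_p = A0 + A1*x. Substituting and matching coefficients of each power of x gives A0 = 40/169, A1 = -3/13, so f_p = 40/169 - 3*x/13.
General solution: f = 40/169 - 3*x/13 + C1*cos(3*x)*exp(2*x) + C2*exp(2*x)*sin(3*x).
Apply the initial conditions: f(0) = 40/169 + C1 = 2 and f'(0) = -3/13 + 2*C1 + 3*C2 = -2. Solving gives C1 = 298/169, C2 = -895/507.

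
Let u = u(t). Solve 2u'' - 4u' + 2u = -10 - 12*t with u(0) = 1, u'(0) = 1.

u = -17 - 6*t + 18*exp(t) - 11*t*exp(t)

Divide through by 2: u'' - 2u' + u = -5 - 6*t.
Characteristic equation r² - 2r + 1 = 0 has discriminant (-2)² - 4·(1) = 0, so r = 1 is a repeated root.
Hence u_h = (C1 + C2*t)*exp(t).
For the particular solution try u_p = A0 + A1*t. Substituting and matching coefficients of each power of t gives A0 = -17, A1 = -6, so u_p = -17 - 6*t.
General solution: u = -17 - 6*t + C1*exp(t) + C2*t*exp(t).
Apply the initial conditions: u(0) = -17 + C1 = 1 and u'(0) = -6 + C1 + C2 = 1. Solving gives C1 = 18, C2 = -11.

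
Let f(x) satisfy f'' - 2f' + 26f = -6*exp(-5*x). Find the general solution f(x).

f = -6*exp(-5*x)/61 + C1*cos(5*x)*exp(x) + C2*exp(x)*sin(5*x)

Characteristic equation r² - 2r + 26 = 0 has discriminant (-2)² - 4·(26) = -100 < 0, so r = 1 ± 5i.
Hence f_h = C1*cos(5*x)*exp(x) + C2*exp(x)*sin(5*x).
Try f_p = A*exp(-5*x). Substituting into the equation and dividing by exp(-5*x) gives A = -6/61, so f_p = -6*exp(-5*x)/61.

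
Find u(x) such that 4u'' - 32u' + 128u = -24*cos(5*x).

Divide through by 4: u'' - 8u' + 32u = -6*cos(5*x).
Characteristic equation r² - 8r + 32 = 0 has discriminant (-8)² - 4·(32) = -64 < 0, so r = 4 ± 4i.
Hence u_h = C1*cos(4*x)*exp(4*x) + C2*exp(4*x)*sin(4*x).
Try u_p = A*cos(5*x) + B*sin(5*x). Substituting and equating the coefficients of cos(5x) and sin(5x) gives A = -42/1649, B = 240/1649, so u_p = -42*cos(5*x)/1649 + 240*sin(5*x)/1649.

u = -42*cos(5*x)/1649 + 240*sin(5*x)/1649 + C1*cos(4*x)*exp(4*x) + C2*exp(4*x)*sin(4*x)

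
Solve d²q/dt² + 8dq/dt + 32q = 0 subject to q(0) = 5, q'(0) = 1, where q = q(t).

q = 5*cos(4*t)*exp(-4*t) + 21*exp(-4*t)*sin(4*t)/4

Characteristic equation r² + 8r + 32 = 0 has discriminant (8)² - 4·(32) = -64 < 0, so r = -4 ± 4i.
Hence q_h = C1*cos(4*t)*exp(-4*t) + C2*exp(-4*t)*sin(4*t).
Apply the initial conditions: q(0) = C1 = 5 and q'(0) = -4*C1 + 4*C2 = 1. Solving gives C1 = 5, C2 = 21/4.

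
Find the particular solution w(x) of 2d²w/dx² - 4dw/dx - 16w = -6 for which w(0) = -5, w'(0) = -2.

Divide through by 2: w'' - 2w' - 8w = -3.
Characteristic equation r² - 2r - 8 = 0 factors as (r + 2)(r - 4) = 0, so r = -2, 4.
Hence w_h = C1*exp(-2*x) + C2*exp(4*x).
For the particular solution try w_p = A0. Substituting and matching coefficients of each power of x gives A0 = 3/8, so w_p = 3/8.
General solution: w = 3/8 + C1*exp(-2*x) + C2*exp(4*x).
Apply the initial conditions: w(0) = 3/8 + C1 + C2 = -5 and w'(0) = -2*C1 + 4*C2 = -2. Solving gives C1 = -13/4, C2 = -17/8.

w = 3/8 - 17*exp(4*x)/8 - 13*exp(-2*x)/4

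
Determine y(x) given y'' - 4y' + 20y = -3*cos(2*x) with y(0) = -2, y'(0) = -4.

y = -3*cos(2*x)/20 + 3*sin(2*x)/40 - 37*cos(4*x)*exp(2*x)/20 - 9*exp(2*x)*sin(4*x)/80

Characteristic equation r² - 4r + 20 = 0 has discriminant (-4)² - 4·(20) = -64 < 0, so r = 2 ± 4i.
Hence y_h = C1*cos(4*x)*exp(2*x) + C2*exp(2*x)*sin(4*x).
Try y_p = A*cos(2*x) + B*sin(2*x). Substituting and equating the coefficients of cos(2x) and sin(2x) gives A = -3/20, B = 3/40, so y_p = -3*cos(2*x)/20 + 3*sin(2*x)/40.
General solution: y = -3*cos(2*x)/20 + 3*sin(2*x)/40 + C1*cos(4*x)*exp(2*x) + C2*exp(2*x)*sin(4*x).
Apply the initial conditions: y(0) = -3/20 + C1 = -2 and y'(0) = 3/20 + 2*C1 + 4*C2 = -4. Solving gives C1 = -37/20, C2 = -9/80.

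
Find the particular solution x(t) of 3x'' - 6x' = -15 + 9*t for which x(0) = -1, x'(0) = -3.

x = 11/8 - 19*exp(2*t)/8 - 3*t**2/4 + 7*t/4

Divide through by 3: x'' - 2x' = -5 + 3*t.
Characteristic equation r² - 2r = 0 factors as (r - 2)r = 0, so r = 2, 0.
Hence x_h = C1*exp(2*t) + C2.
Since 0 is a characteristic root (multiplicity 1), multiply the polynomial trial by t: try x_p = t*(A0 + A1*t). Substituting and matching coefficients of each power of t gives A0 = 7/4, A1 = -3/4, so x_p = -3*t^2/4 + 7*t/4.
General solution: x = C2 - 3*t^2/4 + 7*t/4 + C1*exp(2*t).
Apply the initial conditions: x(0) = C1 + C2 = -1 and x'(0) = 7/4 + 2*C1 = -3. Solving gives C1 = -19/8, C2 = 11/8.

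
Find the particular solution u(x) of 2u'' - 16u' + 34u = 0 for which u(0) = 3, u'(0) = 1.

Divide through by 2: u'' - 8u' + 17u = 0.
Characteristic equation r² - 8r + 17 = 0 has discriminant (-8)² - 4·(17) = -4 < 0, so r = 4 ± i.
Hence u_h = C1*cos(x)*exp(4*x) + C2*exp(4*x)*sin(x).
Apply the initial conditions: u(0) = C1 = 3 and u'(0) = C2 + 4*C1 = 1. Solving gives C1 = 3, C2 = -11.

u = -11*exp(4*x)*sin(x) + 3*cos(x)*exp(4*x)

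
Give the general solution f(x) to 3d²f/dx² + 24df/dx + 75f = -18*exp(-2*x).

Divide through by 3: f'' + 8f' + 25f = -6*exp(-2*x).
Characteristic equation r² + 8r + 25 = 0 has discriminant (8)² - 4·(25) = -36 < 0, so r = -4 ± 3i.
Hence f_h = C1*cos(3*x)*exp(-4*x) + C2*exp(-4*x)*sin(3*x).
Try f_p = A*exp(-2*x). Substituting into the equation and dividing by exp(-2*x) gives A = -6/13, so f_p = -6*exp(-2*x)/13.

f = -6*exp(-2*x)/13 + C1*cos(3*x)*exp(-4*x) + C2*exp(-4*x)*sin(3*x)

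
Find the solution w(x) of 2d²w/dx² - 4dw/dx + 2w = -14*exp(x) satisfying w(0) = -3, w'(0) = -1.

Divide through by 2: w'' - 2w' + w = -7*exp(x).
Characteristic equation r² - 2r + 1 = 0 has discriminant (-2)² - 4·(1) = 0, so r = 1 is a repeated root.
Hence w_h = (C1 + C2*x)*exp(x).
Since exp(x) solves the homogeneous equation (r = 1 is a root of multiplicity 2), multiply the trial by x^2. Try w_p = A*x^2*exp(x). Substituting into the equation and dividing by exp(x) gives A = -7/2, so w_p = -7*x^2*exp(x)/2.
General solution: w = C1*exp(x) - 7*x^2*exp(x)/2 + C2*x*exp(x).
Apply the initial conditions: w(0) = C1 = -3 and w'(0) = C1 + C2 = -1. Solving gives C1 = -3, C2 = 2.

w = -3*exp(x) + 2*x*exp(x) - 7*x**2*exp(x)/2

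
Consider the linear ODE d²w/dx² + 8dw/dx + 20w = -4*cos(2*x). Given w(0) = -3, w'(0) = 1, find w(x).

Characteristic equation r² + 8r + 20 = 0 has discriminant (8)² - 4·(20) = -16 < 0, so r = -4 ± 2i.
Hence w_h = C1*cos(2*x)*exp(-4*x) + C2*exp(-4*x)*sin(2*x).
Try w_p = A*cos(2*x) + B*sin(2*x). Substituting and equating the coefficients of cos(2x) and sin(2x) gives A = -1/8, B = -1/8, so w_p = -cos(2*x)/8 - sin(2*x)/8.
General solution: w = -cos(2*x)/8 - sin(2*x)/8 + C1*cos(2*x)*exp(-4*x) + C2*exp(-4*x)*sin(2*x).
Apply the initial conditions: w(0) = -1/8 + C1 = -3 and w'(0) = -1/4 - 4*C1 + 2*C2 = 1. Solving gives C1 = -23/8, C2 = -41/8.

w = -cos(2*x)/8 - sin(2*x)/8 - 41*exp(-4*x)*sin(2*x)/8 - 23*cos(2*x)*exp(-4*x)/8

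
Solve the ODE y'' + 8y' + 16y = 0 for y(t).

Characteristic equation r² + 8r + 16 = 0 has discriminant (8)² - 4·(16) = 0, so r = -4 is a repeated root.
Hence y_h = (C1 + C2*t)*exp(-4*t).

y = C1*exp(-4*t) + C2*t*exp(-4*t)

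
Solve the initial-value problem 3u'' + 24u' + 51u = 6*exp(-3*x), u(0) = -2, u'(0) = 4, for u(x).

u = -5*exp(-4*x)*sin(x) - 3*cos(x)*exp(-4*x) + exp(-3*x)

Divide through by 3: u'' + 8u' + 17u = 2*exp(-3*x).
Characteristic equation r² + 8r + 17 = 0 has discriminant (8)² - 4·(17) = -4 < 0, so r = -4 ± i.
Hence u_h = C1*cos(x)*exp(-4*x) + C2*exp(-4*x)*sin(x).
Try u_p = A*exp(-3*x). Substituting into the equation and dividing by exp(-3*x) gives A = 1, so u_p = exp(-3*x).
General solution: u = C1*cos(x)*exp(-4*x) + C2*exp(-4*x)*sin(x) + exp(-3*x).
Apply the initial conditions: u(0) = 1 + C1 = -2 and u'(0) = -3 + C2 - 4*C1 = 4. Solving gives C1 = -3, C2 = -5.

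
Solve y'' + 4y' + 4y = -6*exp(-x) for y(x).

y = -6*exp(-x) + C1*exp(-2*x) + C2*x*exp(-2*x)

Characteristic equation r² + 4r + 4 = 0 has discriminant (4)² - 4·(4) = 0, so r = -2 is a repeated root.
Hence y_h = (C1 + C2*x)*exp(-2*x).
Try y_p = A*exp(-x). Substituting into the equation and dividing by exp(-x) gives A = -6, so y_p = -6*exp(-x).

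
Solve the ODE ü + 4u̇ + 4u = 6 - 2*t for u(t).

Characteristic equation r² + 4r + 4 = 0 has discriminant (4)² - 4·(4) = 0, so r = -2 is a repeated root.
Hence u_h = (C1 + C2*t)*exp(-2*t).
For the particular solution try u_p = A0 + A1*t. Substituting and matching coefficients of each power of t gives A0 = 2, A1 = -1/2, so u_p = 2 - t/2.

u = 2 - t/2 + C1*exp(-2*t) + C2*t*exp(-2*t)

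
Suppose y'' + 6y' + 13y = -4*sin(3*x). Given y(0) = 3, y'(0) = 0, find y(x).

y = -4*sin(3*x)/85 + 18*cos(3*x)/85 + 237*cos(2*x)*exp(-3*x)/85 + 723*exp(-3*x)*sin(2*x)/170

Characteristic equation r² + 6r + 13 = 0 has discriminant (6)² - 4·(13) = -16 < 0, so r = -3 ± 2i.
Hence y_h = C1*cos(2*x)*exp(-3*x) + C2*exp(-3*x)*sin(2*x).
Try y_p = A*cos(3*x) + B*sin(3*x). Substituting and equating the coefficients of cos(3x) and sin(3x) gives A = 18/85, B = -4/85, so y_p = -4*sin(3*x)/85 + 18*cos(3*x)/85.
General solution: y = -4*sin(3*x)/85 + 18*cos(3*x)/85 + C1*cos(2*x)*exp(-3*x) + C2*exp(-3*x)*sin(2*x).
Apply the initial conditions: y(0) = 18/85 + C1 = 3 and y'(0) = -12/85 - 3*C1 + 2*C2 = 0. Solving gives C1 = 237/85, C2 = 723/170.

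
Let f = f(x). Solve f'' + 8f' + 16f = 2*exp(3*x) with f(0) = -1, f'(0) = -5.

f = -51*exp(-4*x)/49 + 2*exp(3*x)/49 - 65*x*exp(-4*x)/7

Characteristic equation r² + 8r + 16 = 0 has discriminant (8)² - 4·(16) = 0, so r = -4 is a repeated root.
Hence f_h = (C1 + C2*x)*exp(-4*x).
Try f_p = A*exp(3*x). Substituting into the equation and dividing by exp(3*x) gives A = 2/49, so f_p = 2*exp(3*x)/49.
General solution: f = 2*exp(3*x)/49 + C1*exp(-4*x) + C2*x*exp(-4*x).
Apply the initial conditions: f(0) = 2/49 + C1 = -1 and f'(0) = 6/49 + C2 - 4*C1 = -5. Solving gives C1 = -51/49, C2 = -65/7.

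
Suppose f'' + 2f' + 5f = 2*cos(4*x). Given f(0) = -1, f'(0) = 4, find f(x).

f = -22*cos(4*x)/185 + 16*sin(4*x)/185 - 163*cos(2*x)*exp(-x)/185 + 513*exp(-x)*sin(2*x)/370

Characteristic equation r² + 2r + 5 = 0 has discriminant (2)² - 4·(5) = -16 < 0, so r = -1 ± 2i.
Hence f_h = C1*cos(2*x)*exp(-x) + C2*exp(-x)*sin(2*x).
Try f_p = A*cos(4*x) + B*sin(4*x). Substituting and equating the coefficients of cos(4x) and sin(4x) gives A = -22/185, B = 16/185, so f_p = -22*cos(4*x)/185 + 16*sin(4*x)/185.
General solution: f = -22*cos(4*x)/185 + 16*sin(4*x)/185 + C1*cos(2*x)*exp(-x) + C2*exp(-x)*sin(2*x).
Apply the initial conditions: f(0) = -22/185 + C1 = -1 and f'(0) = 64/185 - C1 + 2*C2 = 4. Solving gives C1 = -163/185, C2 = 513/370.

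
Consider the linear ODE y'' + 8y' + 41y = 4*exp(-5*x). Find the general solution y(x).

Characteristic equation r² + 8r + 41 = 0 has discriminant (8)² - 4·(41) = -100 < 0, so r = -4 ± 5i.
Hence y_h = C1*cos(5*x)*exp(-4*x) + C2*exp(-4*x)*sin(5*x).
Try y_p = A*exp(-5*x). Substituting into the equation and dividing by exp(-5*x) gives A = 2/13, so y_p = 2*exp(-5*x)/13.

y = 2*exp(-5*x)/13 + C1*cos(5*x)*exp(-4*x) + C2*exp(-4*x)*sin(5*x)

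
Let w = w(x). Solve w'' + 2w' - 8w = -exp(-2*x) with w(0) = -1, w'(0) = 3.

w = -11*exp(-4*x)/12 - 5*exp(2*x)/24 + exp(-2*x)/8

Characteristic equation r² + 2r - 8 = 0 factors as (r - 2)(r + 4) = 0, so r = 2, -4.
Hence w_h = C1*exp(2*x) + C2*exp(-4*x).
Try w_p = A*exp(-2*x). Substituting into the equation and dividing by exp(-2*x) gives A = 1/8, so w_p = exp(-2*x)/8.
General solution: w = exp(-2*x)/8 + C1*exp(2*x) + C2*exp(-4*x).
Apply the initial conditions: w(0) = 1/8 + C1 + C2 = -1 and w'(0) = -1/4 - 4*C2 + 2*C1 = 3. Solving gives C1 = -5/24, C2 = -11/12.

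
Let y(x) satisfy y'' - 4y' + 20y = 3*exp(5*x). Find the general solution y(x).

y = 3*exp(5*x)/25 + C1*cos(4*x)*exp(2*x) + C2*exp(2*x)*sin(4*x)

Characteristic equation r² - 4r + 20 = 0 has discriminant (-4)² - 4·(20) = -64 < 0, so r = 2 ± 4i.
Hence y_h = C1*cos(4*x)*exp(2*x) + C2*exp(2*x)*sin(4*x).
Try y_p = A*exp(5*x). Substituting into the equation and dividing by exp(5*x) gives A = 3/25, so y_p = 3*exp(5*x)/25.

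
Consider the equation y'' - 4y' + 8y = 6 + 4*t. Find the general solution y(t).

y = 1 + t/2 + C1*cos(2*t)*exp(2*t) + C2*exp(2*t)*sin(2*t)

Characteristic equation r² - 4r + 8 = 0 has discriminant (-4)² - 4·(8) = -16 < 0, so r = 2 ± 2i.
Hence y_h = C1*cos(2*t)*exp(2*t) + C2*exp(2*t)*sin(2*t).
For the particular solution try y_p = A0 + A1*t. Substituting and matching coefficients of each power of t gives A0 = 1, A1 = 1/2, so y_p = 1 + t/2.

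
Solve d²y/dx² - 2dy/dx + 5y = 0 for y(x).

y = C1*cos(2*x)*exp(x) + C2*exp(x)*sin(2*x)

Characteristic equation r² - 2r + 5 = 0 has discriminant (-2)² - 4·(5) = -16 < 0, so r = 1 ± 2i.
Hence y_h = C1*cos(2*x)*exp(x) + C2*exp(x)*sin(2*x).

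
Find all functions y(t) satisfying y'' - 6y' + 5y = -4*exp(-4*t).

y = -4*exp(-4*t)/45 + C1*exp(t) + C2*exp(5*t)

Characteristic equation r² - 6r + 5 = 0 factors as (r - 1)(r - 5) = 0, so r = 1, 5.
Hence y_h = C1*exp(t) + C2*exp(5*t).
Try y_p = A*exp(-4*t). Substituting into the equation and dividing by exp(-4*t) gives A = -4/45, so y_p = -4*exp(-4*t)/45.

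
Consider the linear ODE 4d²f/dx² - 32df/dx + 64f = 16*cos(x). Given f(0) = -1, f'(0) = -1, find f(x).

f = -349*exp(4*x)/289 - 32*sin(x)/289 + 60*cos(x)/289 + 67*x*exp(4*x)/17

Divide through by 4: f'' - 8f' + 16f = 4*cos(x).
Characteristic equation r² - 8r + 16 = 0 has discriminant (-8)² - 4·(16) = 0, so r = 4 is a repeated root.
Hence f_h = (C1 + C2*x)*exp(4*x).
Try f_p = A*cos(x) + B*sin(x). Substituting and equating the coefficients of cos(x) and sin(x) gives A = 60/289, B = -32/289, so f_p = -32*sin(x)/289 + 60*cos(x)/289.
General solution: f = -32*sin(x)/289 + 60*cos(x)/289 + C1*exp(4*x) + C2*x*exp(4*x).
Apply the initial conditions: f(0) = 60/289 + C1 = -1 and f'(0) = -32/289 + C2 + 4*C1 = -1. Solving gives C1 = -349/289, C2 = 67/17.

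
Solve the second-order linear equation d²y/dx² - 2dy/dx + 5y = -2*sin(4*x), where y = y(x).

y = -16*cos(4*x)/185 + 22*sin(4*x)/185 + C1*cos(2*x)*exp(x) + C2*exp(x)*sin(2*x)

Characteristic equation r² - 2r + 5 = 0 has discriminant (-2)² - 4·(5) = -16 < 0, so r = 1 ± 2i.
Hence y_h = C1*cos(2*x)*exp(x) + C2*exp(x)*sin(2*x).
Try y_p = A*cos(4*x) + B*sin(4*x). Substituting and equating the coefficients of cos(4x) and sin(4x) gives A = -16/185, B = 22/185, so y_p = -16*cos(4*x)/185 + 22*sin(4*x)/185.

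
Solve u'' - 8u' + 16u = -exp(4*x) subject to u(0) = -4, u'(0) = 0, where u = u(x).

Characteristic equation r² - 8r + 16 = 0 has discriminant (-8)² - 4·(16) = 0, so r = 4 is a repeated root.
Hence u_h = (C1 + C2*x)*exp(4*x).
Since exp(4*x) solves the homogeneous equation (r = 4 is a root of multiplicity 2), multiply the trial by x^2. Try u_p = A*x^2*exp(4*x). Substituting into the equation and dividing by exp(4*x) gives A = -1/2, so u_p = -x^2*exp(4*x)/2.
General solution: u = C1*exp(4*x) - x^2*exp(4*x)/2 + C2*x*exp(4*x).
Apply the initial conditions: u(0) = C1 = -4 and u'(0) = C2 + 4*C1 = 0. Solving gives C1 = -4, C2 = 16.

u = -4*exp(4*x) + 16*x*exp(4*x) - x**2*exp(4*x)/2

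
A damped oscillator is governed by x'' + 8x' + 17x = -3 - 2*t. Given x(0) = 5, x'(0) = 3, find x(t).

Characteristic equation r² + 8r + 17 = 0 has discriminant (8)² - 4·(17) = -4 < 0, so r = -4 ± i.
Hence x_h = C1*cos(t)*exp(-4*t) + C2*exp(-4*t)*sin(t).
For the particular solution try x_p = A0 + A1*t. Substituting and matching coefficients of each power of t gives A0 = -35/289, A1 = -2/17, so x_p = -35/289 - 2*t/17.
General solution: x = -35/289 - 2*t/17 + C1*cos(t)*exp(-4*t) + C2*exp(-4*t)*sin(t).
Apply the initial conditions: x(0) = -35/289 + C1 = 5 and x'(0) = -2/17 + C2 - 4*C1 = 3. Solving gives C1 = 1480/289, C2 = 6821/289.

x = -35/289 - 2*t/17 + 1480*cos(t)*exp(-4*t)/289 + 6821*exp(-4*t)*sin(t)/289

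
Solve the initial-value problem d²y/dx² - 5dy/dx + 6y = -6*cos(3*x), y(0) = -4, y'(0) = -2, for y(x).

Characteristic equation r² - 5r + 6 = 0 factors as (r - 2)(r - 3) = 0, so r = 2, 3.
Hence y_h = C1*exp(2*x) + C2*exp(3*x).
Try y_p = A*cos(3*x) + B*sin(3*x). Substituting and equating the coefficients of cos(3x) and sin(3x) gives A = 1/13, B = 5/13, so y_p = cos(3*x)/13 + 5*sin(3*x)/13.
General solution: y = cos(3*x)/13 + 5*sin(3*x)/13 + C1*exp(2*x) + C2*exp(3*x).
Apply the initial conditions: y(0) = 1/13 + C1 + C2 = -4 and y'(0) = 15/13 + 2*C1 + 3*C2 = -2. Solving gives C1 = -118/13, C2 = 5.

y = 5*exp(3*x) - 118*exp(2*x)/13 + cos(3*x)/13 + 5*sin(3*x)/13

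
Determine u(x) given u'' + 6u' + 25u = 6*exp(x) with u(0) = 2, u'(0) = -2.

Characteristic equation r² + 6r + 25 = 0 has discriminant (6)² - 4·(25) = -64 < 0, so r = -3 ± 4i.
Hence u_h = C1*cos(4*x)*exp(-3*x) + C2*exp(-3*x)*sin(4*x).
Try u_p = A*exp(x). Substituting into the equation and dividing by exp(x) gives A = 3/16, so u_p = 3*exp(x)/16.
General solution: u = 3*exp(x)/16 + C1*cos(4*x)*exp(-3*x) + C2*exp(-3*x)*sin(4*x).
Apply the initial conditions: u(0) = 3/16 + C1 = 2 and u'(0) = 3/16 - 3*C1 + 4*C2 = -2. Solving gives C1 = 29/16, C2 = 13/16.

u = 3*exp(x)/16 + 13*exp(-3*x)*sin(4*x)/16 + 29*cos(4*x)*exp(-3*x)/16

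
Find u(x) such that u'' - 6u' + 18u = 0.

u = C1*cos(3*x)*exp(3*x) + C2*exp(3*x)*sin(3*x)

Characteristic equation r² - 6r + 18 = 0 has discriminant (-6)² - 4·(18) = -36 < 0, so r = 3 ± 3i.
Hence u_h = C1*cos(3*x)*exp(3*x) + C2*exp(3*x)*sin(3*x).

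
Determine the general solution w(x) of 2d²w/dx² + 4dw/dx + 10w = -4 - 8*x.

w = -2/25 - 4*x/5 + C1*cos(2*x)*exp(-x) + C2*exp(-x)*sin(2*x)

Divide through by 2: w'' + 2w' + 5w = -2 - 4*x.
Characteristic equation r² + 2r + 5 = 0 has discriminant (2)² - 4·(5) = -16 < 0, so r = -1 ± 2i.
Hence w_h = C1*cos(2*x)*exp(-x) + C2*exp(-x)*sin(2*x).
For the particular solution try w_p = A0 + A1*x. Substituting and matching coefficients of each power of x gives A0 = -2/25, A1 = -4/5, so w_p = -2/25 - 4*x/5.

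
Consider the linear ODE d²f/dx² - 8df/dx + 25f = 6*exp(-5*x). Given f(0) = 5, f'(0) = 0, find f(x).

f = exp(-5*x)/15 - 97*exp(4*x)*sin(3*x)/15 + 74*cos(3*x)*exp(4*x)/15

Characteristic equation r² - 8r + 25 = 0 has discriminant (-8)² - 4·(25) = -36 < 0, so r = 4 ± 3i.
Hence f_h = C1*cos(3*x)*exp(4*x) + C2*exp(4*x)*sin(3*x).
Try f_p = A*exp(-5*x). Substituting into the equation and dividing by exp(-5*x) gives A = 1/15, so f_p = exp(-5*x)/15.
General solution: f = exp(-5*x)/15 + C1*cos(3*x)*exp(4*x) + C2*exp(4*x)*sin(3*x).
Apply the initial conditions: f(0) = 1/15 + C1 = 5 and f'(0) = -1/3 + 3*C2 + 4*C1 = 0. Solving gives C1 = 74/15, C2 = -97/15.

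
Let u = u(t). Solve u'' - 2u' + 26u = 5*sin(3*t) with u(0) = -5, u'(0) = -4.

Characteristic equation r² - 2r + 26 = 0 has discriminant (-2)² - 4·(26) = -100 < 0, so r = 1 ± 5i.
Hence u_h = C1*cos(5*t)*exp(t) + C2*exp(t)*sin(5*t).
Try u_p = A*cos(3*t) + B*sin(3*t). Substituting and equating the coefficients of cos(3t) and sin(3t) gives A = 6/65, B = 17/65, so u_p = 6*cos(3*t)/65 + 17*sin(3*t)/65.
General solution: u = 6*cos(3*t)/65 + 17*sin(3*t)/65 + C1*cos(5*t)*exp(t) + C2*exp(t)*sin(5*t).
Apply the initial conditions: u(0) = 6/65 + C1 = -5 and u'(0) = 51/65 + C1 + 5*C2 = -4. Solving gives C1 = -331/65, C2 = 4/65.

u = 6*cos(3*t)/65 + 17*sin(3*t)/65 - 331*cos(5*t)*exp(t)/65 + 4*exp(t)*sin(5*t)/65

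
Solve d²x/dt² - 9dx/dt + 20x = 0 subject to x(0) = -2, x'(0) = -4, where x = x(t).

Characteristic equation r² - 9r + 20 = 0 factors as (r - 4)(r - 5) = 0, so r = 4, 5.
Hence x_h = C1*exp(4*t) + C2*exp(5*t).
Apply the initial conditions: x(0) = C1 + C2 = -2 and x'(0) = 4*C1 + 5*C2 = -4. Solving gives C1 = -6, C2 = 4.

x = -6*exp(4*t) + 4*exp(5*t)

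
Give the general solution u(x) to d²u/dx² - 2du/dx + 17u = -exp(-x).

Characteristic equation r² - 2r + 17 = 0 has discriminant (-2)² - 4·(17) = -64 < 0, so r = 1 ± 4i.
Hence u_h = C1*cos(4*x)*exp(x) + C2*exp(x)*sin(4*x).
Try u_p = A*exp(-x). Substituting into the equation and dividing by exp(-x) gives A = -1/20, so u_p = -exp(-x)/20.

u = -exp(-x)/20 + C1*cos(4*x)*exp(x) + C2*exp(x)*sin(4*x)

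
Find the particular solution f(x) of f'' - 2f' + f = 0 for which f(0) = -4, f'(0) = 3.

f = -4*exp(x) + 7*x*exp(x)

Characteristic equation r² - 2r + 1 = 0 has discriminant (-2)² - 4·(1) = 0, so r = 1 is a repeated root.
Hence f_h = (C1 + C2*x)*exp(x).
Apply the initial conditions: f(0) = C1 = -4 and f'(0) = C1 + C2 = 3. Solving gives C1 = -4, C2 = 7.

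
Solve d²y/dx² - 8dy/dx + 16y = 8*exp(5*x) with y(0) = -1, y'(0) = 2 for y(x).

y = -9*exp(4*x) + 8*exp(5*x) - 2*x*exp(4*x)

Characteristic equation r² - 8r + 16 = 0 has discriminant (-8)² - 4·(16) = 0, so r = 4 is a repeated root.
Hence y_h = (C1 + C2*x)*exp(4*x).
Try y_p = A*exp(5*x). Substituting into the equation and dividing by exp(5*x) gives A = 8, so y_p = 8*exp(5*x).
General solution: y = 8*exp(5*x) + C1*exp(4*x) + C2*x*exp(4*x).
Apply the initial conditions: y(0) = 8 + C1 = -1 and y'(0) = 40 + C2 + 4*C1 = 2. Solving gives C1 = -9, C2 = -2.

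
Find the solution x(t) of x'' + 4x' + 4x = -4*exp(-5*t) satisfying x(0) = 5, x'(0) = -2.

x = -4*exp(-5*t)/9 + 49*exp(-2*t)/9 + 20*t*exp(-2*t)/3

Characteristic equation r² + 4r + 4 = 0 has discriminant (4)² - 4·(4) = 0, so r = -2 is a repeated root.
Hence x_h = (C1 + C2*t)*exp(-2*t).
Try x_p = A*exp(-5*t). Substituting into the equation and dividing by exp(-5*t) gives A = -4/9, so x_p = -4*exp(-5*t)/9.
General solution: x = -4*exp(-5*t)/9 + C1*exp(-2*t) + C2*t*exp(-2*t).
Apply the initial conditions: x(0) = -4/9 + C1 = 5 and x'(0) = 20/9 + C2 - 2*C1 = -2. Solving gives C1 = 49/9, C2 = 20/3.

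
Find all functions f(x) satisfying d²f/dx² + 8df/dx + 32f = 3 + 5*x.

f = 7/128 + 5*x/32 + C1*cos(4*x)*exp(-4*x) + C2*exp(-4*x)*sin(4*x)

Characteristic equation r² + 8r + 32 = 0 has discriminant (8)² - 4·(32) = -64 < 0, so r = -4 ± 4i.
Hence f_h = C1*cos(4*x)*exp(-4*x) + C2*exp(-4*x)*sin(4*x).
For the particular solution try f_p = A0 + A1*x. Substituting and matching coefficients of each power of x gives A0 = 7/128, A1 = 5/32, so f_p = 7/128 + 5*x/32.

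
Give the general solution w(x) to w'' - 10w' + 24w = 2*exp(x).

Characteristic equation r² - 10r + 24 = 0 factors as (r - 6)(r - 4) = 0, so r = 6, 4.
Hence w_h = C1*exp(6*x) + C2*exp(4*x).
Try w_p = A*exp(x). Substituting into the equation and dividing by exp(x) gives A = 2/15, so w_p = 2*exp(x)/15.

w = 2*exp(x)/15 + C1*exp(6*x) + C2*exp(4*x)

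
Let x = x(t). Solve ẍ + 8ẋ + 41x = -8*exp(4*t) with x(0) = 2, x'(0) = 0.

x = -8*exp(4*t)/89 + 186*cos(5*t)*exp(-4*t)/89 + 776*exp(-4*t)*sin(5*t)/445

Characteristic equation r² + 8r + 41 = 0 has discriminant (8)² - 4·(41) = -100 < 0, so r = -4 ± 5i.
Hence x_h = C1*cos(5*t)*exp(-4*t) + C2*exp(-4*t)*sin(5*t).
Try x_p = A*exp(4*t). Substituting into the equation and dividing by exp(4*t) gives A = -8/89, so x_p = -8*exp(4*t)/89.
General solution: x = -8*exp(4*t)/89 + C1*cos(5*t)*exp(-4*t) + C2*exp(-4*t)*sin(5*t).
Apply the initial conditions: x(0) = -8/89 + C1 = 2 and x'(0) = -32/89 - 4*C1 + 5*C2 = 0. Solving gives C1 = 186/89, C2 = 776/445.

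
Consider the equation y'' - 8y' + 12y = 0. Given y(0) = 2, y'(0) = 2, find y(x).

y = -exp(6*x)/2 + 5*exp(2*x)/2

Characteristic equation r² - 8r + 12 = 0 factors as (r - 6)(r - 2) = 0, so r = 6, 2.
Hence y_h = C1*exp(6*x) + C2*exp(2*x).
Apply the initial conditions: y(0) = C1 + C2 = 2 and y'(0) = 2*C2 + 6*C1 = 2. Solving gives C1 = -1/2, C2 = 5/2.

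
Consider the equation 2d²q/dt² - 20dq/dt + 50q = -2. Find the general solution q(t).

Divide through by 2: q'' - 10q' + 25q = -1.
Characteristic equation r² - 10r + 25 = 0 has discriminant (-10)² - 4·(25) = 0, so r = 5 is a repeated root.
Hence q_h = (C1 + C2*t)*exp(5*t).
For the particular solution try q_p = A0. Substituting and matching coefficients of each power of t gives A0 = -1/25, so q_p = -1/25.

q = -1/25 + C1*exp(5*t) + C2*t*exp(5*t)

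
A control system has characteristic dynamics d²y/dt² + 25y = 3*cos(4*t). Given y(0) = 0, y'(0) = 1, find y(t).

Characteristic equation r² + 25 = 0 has discriminant (0)² - 4·(25) = -100 < 0, so r = ± 5i.
Hence y_h = C1*cos(5*t) + C2*sin(5*t).
Try y_p = A*cos(4*t) + B*sin(4*t). Substituting and equating the coefficients of cos(4t) and sin(4t) gives A = 1/3, B = 0, so y_p = cos(4*t)/3.
General solution: y = cos(4*t)/3 + C1*cos(5*t) + C2*sin(5*t).
Apply the initial conditions: y(0) = 1/3 + C1 = 0 and y'(0) = 5*C2 = 1. Solving gives C1 = -1/3, C2 = 1/5.

y = -cos(5*t)/3 + cos(4*t)/3 + sin(5*t)/5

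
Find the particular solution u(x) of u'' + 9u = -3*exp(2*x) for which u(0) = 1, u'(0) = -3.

Characteristic equation r² + 9 = 0 has discriminant (0)² - 4·(9) = -36 < 0, so r = ± 3i.
Hence u_h = C1*cos(3*x) + C2*sin(3*x).
Try u_p = A*exp(2*x). Substituting into the equation and dividing by exp(2*x) gives A = -3/13, so u_p = -3*exp(2*x)/13.
General solution: u = -3*exp(2*x)/13 + C1*cos(3*x) + C2*sin(3*x).
Apply the initial conditions: u(0) = -3/13 + C1 = 1 and u'(0) = -6/13 + 3*C2 = -3. Solving gives C1 = 16/13, C2 = -11/13.

u = -11*sin(3*x)/13 - 3*exp(2*x)/13 + 16*cos(3*x)/13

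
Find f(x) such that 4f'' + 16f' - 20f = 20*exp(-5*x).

f = C1*exp(-5*x) + C2*exp(x) - 5*x*exp(-5*x)/6

Divide through by 4: f'' + 4f' - 5f = 5*exp(-5*x).
Characteristic equation r² + 4r - 5 = 0 factors as (r + 5)(r - 1) = 0, so r = -5, 1.
Hence f_h = C1*exp(-5*x) + C2*exp(x).
Since exp(-5*x) solves the homogeneous equation (r = -5 is a root of multiplicity 1), multiply the trial by x. Try f_p = A*x*exp(-5*x). Substituting into the equation and dividing by exp(-5*x) gives A = -5/6, so f_p = -5*x*exp(-5*x)/6.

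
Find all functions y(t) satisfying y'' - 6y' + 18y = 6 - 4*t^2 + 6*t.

y = 34/81 - 2*t**2/9 + 5*t/27 + C1*cos(3*t)*exp(3*t) + C2*exp(3*t)*sin(3*t)

Characteristic equation r² - 6r + 18 = 0 has discriminant (-6)² - 4·(18) = -36 < 0, so r = 3 ± 3i.
Hence y_h = C1*cos(3*t)*exp(3*t) + C2*exp(3*t)*sin(3*t).
For the particular solution try y_p = A0 + A1*t + A2*t^2. Substituting and matching coefficients of each power of t gives A0 = 34/81, A1 = 5/27, A2 = -2/9, so y_p = 34/81 - 2*t^2/9 + 5*t/27.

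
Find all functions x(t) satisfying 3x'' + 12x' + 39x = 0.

x = C1*cos(3*t)*exp(-2*t) + C2*exp(-2*t)*sin(3*t)

Divide through by 3: x'' + 4x' + 13x = 0.
Characteristic equation r² + 4r + 13 = 0 has discriminant (4)² - 4·(13) = -36 < 0, so r = -2 ± 3i.
Hence x_h = C1*cos(3*t)*exp(-2*t) + C2*exp(-2*t)*sin(3*t).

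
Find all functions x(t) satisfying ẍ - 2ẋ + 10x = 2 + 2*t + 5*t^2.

x = 9/50 + t**2/2 + 2*t/5 + C1*cos(3*t)*exp(t) + C2*exp(t)*sin(3*t)

Characteristic equation r² - 2r + 10 = 0 has discriminant (-2)² - 4·(10) = -36 < 0, so r = 1 ± 3i.
Hence x_h = C1*cos(3*t)*exp(t) + C2*exp(t)*sin(3*t).
For the particular solution try x_p = A0 + A1*t + A2*t^2. Substituting and matching coefficients of each power of t gives A0 = 9/50, A1 = 2/5, A2 = 1/2, so x_p = 9/50 + t^2/2 + 2*t/5.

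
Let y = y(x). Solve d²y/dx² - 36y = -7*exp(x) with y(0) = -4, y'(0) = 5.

y = -17*exp(6*x)/10 - 5*exp(-6*x)/2 + exp(x)/5

Characteristic equation r² - 36 = 0 factors as (r - 6)(r + 6) = 0, so r = 6, -6.
Hence y_h = C1*exp(6*x) + C2*exp(-6*x).
Try y_p = A*exp(x). Substituting into the equation and dividing by exp(x) gives A = 1/5, so y_p = exp(x)/5.
General solution: y = exp(x)/5 + C1*exp(6*x) + C2*exp(-6*x).
Apply the initial conditions: y(0) = 1/5 + C1 + C2 = -4 and y'(0) = 1/5 - 6*C2 + 6*C1 = 5. Solving gives C1 = -17/10, C2 = -5/2.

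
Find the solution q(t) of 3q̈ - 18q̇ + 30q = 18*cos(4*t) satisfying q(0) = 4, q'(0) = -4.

Divide through by 3: q'' - 6q' + 10q = 6*cos(4*t).
Characteristic equation r² - 6r + 10 = 0 has discriminant (-6)² - 4·(10) = -4 < 0, so r = 3 ± i.
Hence q_h = C1*cos(t)*exp(3*t) + C2*exp(3*t)*sin(t).
Try q_p = A*cos(4*t) + B*sin(4*t). Substituting and equating the coefficients of cos(4t) and sin(4t) gives A = -1/17, B = -4/17, so q_p = -4*sin(4*t)/17 - cos(4*t)/17.
General solution: q = -4*sin(4*t)/17 - cos(4*t)/17 + C1*cos(t)*exp(3*t) + C2*exp(3*t)*sin(t).
Apply the initial conditions: q(0) = -1/17 + C1 = 4 and q'(0) = -16/17 + C2 + 3*C1 = -4. Solving gives C1 = 69/17, C2 = -259/17.

q = -4*sin(4*t)/17 - cos(4*t)/17 - 259*exp(3*t)*sin(t)/17 + 69*cos(t)*exp(3*t)/17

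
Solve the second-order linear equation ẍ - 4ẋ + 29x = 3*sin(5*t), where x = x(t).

x = 3*sin(5*t)/104 + 15*cos(5*t)/104 + C1*cos(5*t)*exp(2*t) + C2*exp(2*t)*sin(5*t)

Characteristic equation r² - 4r + 29 = 0 has discriminant (-4)² - 4·(29) = -100 < 0, so r = 2 ± 5i.
Hence x_h = C1*cos(5*t)*exp(2*t) + C2*exp(2*t)*sin(5*t).
Try x_p = A*cos(5*t) + B*sin(5*t). Substituting and equating the coefficients of cos(5t) and sin(5t) gives A = 15/104, B = 3/104, so x_p = 3*sin(5*t)/104 + 15*cos(5*t)/104.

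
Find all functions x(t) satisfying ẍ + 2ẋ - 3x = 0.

x = C1*exp(-3*t) + C2*exp(t)

Characteristic equation r² + 2r - 3 = 0 factors as (r + 3)(r - 1) = 0, so r = -3, 1.
Hence x_h = C1*exp(-3*t) + C2*exp(t).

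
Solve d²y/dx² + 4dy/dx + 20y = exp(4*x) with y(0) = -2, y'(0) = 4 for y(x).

y = exp(4*x)/52 - 105*cos(4*x)*exp(-2*x)/52 - 3*exp(-2*x)*sin(4*x)/104

Characteristic equation r² + 4r + 20 = 0 has discriminant (4)² - 4·(20) = -64 < 0, so r = -2 ± 4i.
Hence y_h = C1*cos(4*x)*exp(-2*x) + C2*exp(-2*x)*sin(4*x).
Try y_p = A*exp(4*x). Substituting into the equation and dividing by exp(4*x) gives A = 1/52, so y_p = exp(4*x)/52.
General solution: y = exp(4*x)/52 + C1*cos(4*x)*exp(-2*x) + C2*exp(-2*x)*sin(4*x).
Apply the initial conditions: y(0) = 1/52 + C1 = -2 and y'(0) = 1/13 - 2*C1 + 4*C2 = 4. Solving gives C1 = -105/52, C2 = -3/104.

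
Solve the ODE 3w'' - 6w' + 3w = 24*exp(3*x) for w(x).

w = 2*exp(3*x) + C1*exp(x) + C2*x*exp(x)

Divide through by 3: w'' - 2w' + w = 8*exp(3*x).
Characteristic equation r² - 2r + 1 = 0 has discriminant (-2)² - 4·(1) = 0, so r = 1 is a repeated root.
Hence w_h = (C1 + C2*x)*exp(x).
Try w_p = A*exp(3*x). Substituting into the equation and dividing by exp(3*x) gives A = 2, so w_p = 2*exp(3*x).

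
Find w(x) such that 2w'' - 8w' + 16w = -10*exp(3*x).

w = -exp(3*x) + C1*cos(2*x)*exp(2*x) + C2*exp(2*x)*sin(2*x)

Divide through by 2: w'' - 4w' + 8w = -5*exp(3*x).
Characteristic equation r² - 4r + 8 = 0 has discriminant (-4)² - 4·(8) = -16 < 0, so r = 2 ± 2i.
Hence w_h = C1*cos(2*x)*exp(2*x) + C2*exp(2*x)*sin(2*x).
Try w_p = A*exp(3*x). Substituting into the equation and dividing by exp(3*x) gives A = -1, so w_p = -exp(3*x).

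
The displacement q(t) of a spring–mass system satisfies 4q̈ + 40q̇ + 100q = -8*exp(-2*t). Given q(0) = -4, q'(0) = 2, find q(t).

q = -34*exp(-5*t)/9 - 2*exp(-2*t)/9 - 52*t*exp(-5*t)/3

Divide through by 4: q'' + 10q' + 25q = -2*exp(-2*t).
Characteristic equation r² + 10r + 25 = 0 has discriminant (10)² - 4·(25) = 0, so r = -5 is a repeated root.
Hence q_h = (C1 + C2*t)*exp(-5*t).
Try q_p = A*exp(-2*t). Substituting into the equation and dividing by exp(-2*t) gives A = -2/9, so q_p = -2*exp(-2*t)/9.
General solution: q = -2*exp(-2*t)/9 + C1*exp(-5*t) + C2*t*exp(-5*t).
Apply the initial conditions: q(0) = -2/9 + C1 = -4 and q'(0) = 4/9 + C2 - 5*C1 = 2. Solving gives C1 = -34/9, C2 = -52/3.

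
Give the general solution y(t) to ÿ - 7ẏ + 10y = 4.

Characteristic equation r² - 7r + 10 = 0 factors as (r - 5)(r - 2) = 0, so r = 5, 2.
Hence y_h = C1*exp(5*t) + C2*exp(2*t).
For the particular solution try y_p = A0. Substituting and matching coefficients of each power of t gives A0 = 2/5, so y_p = 2/5.

y = 2/5 + C1*exp(5*t) + C2*exp(2*t)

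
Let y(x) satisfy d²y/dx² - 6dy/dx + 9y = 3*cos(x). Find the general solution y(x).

y = -9*sin(x)/50 + 6*cos(x)/25 + C1*exp(3*x) + C2*x*exp(3*x)

Characteristic equation r² - 6r + 9 = 0 has discriminant (-6)² - 4·(9) = 0, so r = 3 is a repeated root.
Hence y_h = (C1 + C2*x)*exp(3*x).
Try y_p = A*cos(x) + B*sin(x). Substituting and equating the coefficients of cos(x) and sin(x) gives A = 6/25, B = -9/50, so y_p = -9*sin(x)/50 + 6*cos(x)/25.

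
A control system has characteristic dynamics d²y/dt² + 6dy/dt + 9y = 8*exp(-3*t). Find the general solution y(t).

Characteristic equation r² + 6r + 9 = 0 has discriminant (6)² - 4·(9) = 0, so r = -3 is a repeated root.
Hence y_h = (C1 + C2*t)*exp(-3*t).
Since exp(-3*t) solves the homogeneous equation (r = -3 is a root of multiplicity 2), multiply the trial by t^2. Try y_p = A*t^2*exp(-3*t). Substituting into the equation and dividing by exp(-3*t) gives A = 4, so y_p = 4*t^2*exp(-3*t).

y = C1*exp(-3*t) + 4*t**2*exp(-3*t) + C2*t*exp(-3*t)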